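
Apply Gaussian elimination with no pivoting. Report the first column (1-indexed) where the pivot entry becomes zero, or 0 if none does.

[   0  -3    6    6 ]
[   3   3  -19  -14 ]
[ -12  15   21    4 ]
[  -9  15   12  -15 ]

Naive forward elimination:
Pivot entry (1,1) is zero but row 2 has 3 in column 1 -> naive elimination stops; a row interchange (e.g. R1 <-> R2) would be required here.

first zero-pivot column = 1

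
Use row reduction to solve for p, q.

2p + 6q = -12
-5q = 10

Forward elimination on [A|b]:
Row echelon form:
[ 2   6  |  -12 ]
[ 0  -5  |   10 ]
Back-substitution:
q = (10) / -5 = -2
p = (-12 - (6)*(-2)) / 2 = 0

(0, -2)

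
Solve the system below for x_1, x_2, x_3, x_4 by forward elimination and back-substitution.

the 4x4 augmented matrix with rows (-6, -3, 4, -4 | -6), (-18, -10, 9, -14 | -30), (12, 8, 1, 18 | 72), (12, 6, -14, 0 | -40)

Forward elimination on [A|b]:
R2 <- R2 - (3)*R1:  [   0   -1   -3   -2  -12 ]
R3 <- R3 - (-2)*R1:  [  0   2   9  10  60 ]
R4 <- R4 - (-2)*R1:  [   0    0   -6   -8  -52 ]
R3 <- R3 - (-2)*R2:  [  0   0   3   6  36 ]
R4 <- R4 - (-2)*R3:  [  0   0   0   4  20 ]
Row echelon form:
[ -6  -3   4  -4  |   -6 ]
[  0  -1  -3  -2  |  -12 ]
[  0   0   3   6  |   36 ]
[  0   0   0   4  |   20 ]
Back-substitution:
x_4 = (20) / 4 = 5
x_3 = (36 - (6)*(5)) / 3 = 2
x_2 = (-12 - (-3)*(2) - (-2)*(5)) / -1 = -4
x_1 = (-6 - (-3)*(-4) - (4)*(2) - (-4)*(5)) / -6 = 1

(1, -4, 2, 5)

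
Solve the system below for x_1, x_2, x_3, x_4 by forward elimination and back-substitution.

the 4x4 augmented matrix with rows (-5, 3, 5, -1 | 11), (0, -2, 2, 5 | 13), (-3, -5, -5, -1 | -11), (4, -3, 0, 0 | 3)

Forward elimination on [A|b]:
R3 <- R3 - (3/5)*R1:  [     0  -34/5     -8   -2/5  -88/5 ]
R4 <- R4 - (-4/5)*R1:  [    0  -3/5     4  -4/5  59/5 ]
R3 <- R3 - (17/5)*R2:  [      0       0   -74/5   -87/5  -309/5 ]
R4 <- R4 - (3/10)*R2:  [      0       0    17/5  -23/10   79/10 ]
R4 <- R4 - (-17/74)*R3:  [       0        0        0  -233/37  -233/37 ]
Row echelon form:
[ -5   3      5       -1  |       11 ]
[  0  -2      2        5  |       13 ]
[  0   0  -74/5    -87/5  |   -309/5 ]
[  0   0      0  -233/37  |  -233/37 ]
Back-substitution:
x_4 = (-233/37) / (-233/37) = 1
x_3 = (-309/5 - (-87/5)*(1)) / (-74/5) = 3
x_2 = (13 - (2)*(3) - (5)*(1)) / -2 = -1
x_1 = (11 - (3)*(-1) - (5)*(3) - (-1)*(1)) / -5 = 0

(0, -1, 3, 1)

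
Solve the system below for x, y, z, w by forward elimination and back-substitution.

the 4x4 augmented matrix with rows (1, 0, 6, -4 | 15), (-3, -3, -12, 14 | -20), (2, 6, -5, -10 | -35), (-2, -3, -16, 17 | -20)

(5, 5, 5, 5)

Forward elimination on [A|b]:
R2 <- R2 - (-3)*R1:  [  0  -3   6   2  25 ]
R3 <- R3 - (2)*R1:  [   0    6  -17   -2  -65 ]
R4 <- R4 - (-2)*R1:  [  0  -3  -4   9  10 ]
R3 <- R3 - (-2)*R2:  [   0    0   -5    2  -15 ]
R4 <- R4 - (1)*R2:  [   0    0  -10    7  -15 ]
R4 <- R4 - (2)*R3:  [  0   0   0   3  15 ]
Row echelon form:
[ 1   0   6  -4  |   15 ]
[ 0  -3   6   2  |   25 ]
[ 0   0  -5   2  |  -15 ]
[ 0   0   0   3  |   15 ]
Back-substitution:
w = (15) / 3 = 5
z = (-15 - (2)*(5)) / -5 = 5
y = (25 - (6)*(5) - (2)*(5)) / -3 = 5
x = (15 - (6)*(5) - (-4)*(5)) / 1 = 5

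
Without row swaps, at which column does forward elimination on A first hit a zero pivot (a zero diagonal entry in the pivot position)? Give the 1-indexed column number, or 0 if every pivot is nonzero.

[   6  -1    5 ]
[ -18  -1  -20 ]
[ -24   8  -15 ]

first zero-pivot column = 3

Naive forward elimination:
R2 <- R2 - (-3)*R1:  [  0  -4  -5 ]
R3 <- R3 - (-4)*R1:  [ 0  4  5 ]
R3 <- R3 - (-1)*R2:  [ 0  0  0 ]
Matrix at this point:
[ 6  -1   5 ]
[ 0  -4  -5 ]
[ 0   0   0 ]
Pivot entry (3,3) in the last row is zero and there are no rows below to swap with -> zero pivot in column 3 (A is singular).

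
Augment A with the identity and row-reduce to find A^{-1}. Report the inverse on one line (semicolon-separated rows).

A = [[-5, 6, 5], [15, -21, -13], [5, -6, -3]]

Gauss-Jordan on [A | I]:
R1 <- (1/-5)*R1:  [    1  -6/5    -1  |  -1/5     0     0 ]
R2 <- R2 - (15)*R1:  [  0  -3   2  |   3   1   0 ]
R3 <- R3 - (5)*R1:  [ 0  0  2  |  1  0  1 ]
R2 <- (1/-3)*R2:  [    0     1  -2/3  |    -1  -1/3     0 ]
R1 <- R1 - (-6/5)*R2:  [    1     0  -9/5  |  -7/5  -2/5     0 ]
R3 <- (1/2)*R3:  [   0    0    1  |  1/2    0  1/2 ]
R1 <- R1 - (-9/5)*R3:  [    1     0     0  |  -1/2  -2/5  9/10 ]
R2 <- R2 - (-2/3)*R3:  [    0     1     0  |  -2/3  -1/3   1/3 ]
Right block of [I | A^{-1}] is the inverse:
[ -1/2  -2/5  9/10 ]
[ -2/3  -1/3   1/3 ]
[  1/2     0   1/2 ]

inverse = [-1/2 -2/5 9/10; -2/3 -1/3 1/3; 1/2 0 1/2]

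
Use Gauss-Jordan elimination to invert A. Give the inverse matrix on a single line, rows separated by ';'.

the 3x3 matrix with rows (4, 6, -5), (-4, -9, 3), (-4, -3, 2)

inverse = [-3/20 1/20 -9/20; -1/15 -1/5 2/15; -2/5 -1/5 -1/5]

Gauss-Jordan on [A | I]:
R1 <- (1/4)*R1:  [    1   3/2  -5/4  |   1/4     0     0 ]
R2 <- R2 - (-4)*R1:  [  0  -3  -2  |   1   1   0 ]
R3 <- R3 - (-4)*R1:  [  0   3  -3  |   1   0   1 ]
R2 <- (1/-3)*R2:  [    0     1   2/3  |  -1/3  -1/3     0 ]
R1 <- R1 - (3/2)*R2:  [    1     0  -9/4  |   3/4   1/2     0 ]
R3 <- R3 - (3)*R2:  [  0   0  -5  |   2   1   1 ]
R3 <- (1/-5)*R3:  [    0     0     1  |  -2/5  -1/5  -1/5 ]
R1 <- R1 - (-9/4)*R3:  [     1      0      0  |  -3/20   1/20  -9/20 ]
R2 <- R2 - (2/3)*R3:  [     0      1      0  |  -1/15   -1/5   2/15 ]
Right block of [I | A^{-1}] is the inverse:
[ -3/20  1/20  -9/20 ]
[ -1/15  -1/5   2/15 ]
[  -2/5  -1/5   -1/5 ]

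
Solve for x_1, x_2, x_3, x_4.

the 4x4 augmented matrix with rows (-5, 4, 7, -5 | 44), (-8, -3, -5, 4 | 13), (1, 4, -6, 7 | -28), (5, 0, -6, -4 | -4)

(-4, 1, 0, -4)

Forward elimination on [A|b]:
R2 <- R2 - (8/5)*R1:  [      0   -47/5   -81/5      12  -287/5 ]
R3 <- R3 - (-1/5)*R1:  [     0   24/5  -23/5      6  -96/5 ]
R4 <- R4 - (-1)*R1:  [  0   4   1  -9  40 ]
R3 <- R3 - (-24/47)*R2:  [        0         0   -605/47    570/47  -2280/47 ]
R4 <- R4 - (-20/47)*R2:  [       0        0  -277/47  -183/47   732/47 ]
R4 <- R4 - (277/605)*R3:  [         0          0          0  -1143/121   4572/121 ]
Row echelon form:
[ -5      4        7         -5  |        44 ]
[  0  -47/5    -81/5         12  |    -287/5 ]
[  0      0  -605/47     570/47  |  -2280/47 ]
[  0      0        0  -1143/121  |  4572/121 ]
Back-substitution:
x_4 = (4572/121) / (-1143/121) = -4
x_3 = (-2280/47 - (570/47)*(-4)) / (-605/47) = 0
x_2 = (-287/5 - (-81/5)*(0) - (12)*(-4)) / (-47/5) = 1
x_1 = (44 - (4)*(1) - (7)*(0) - (-5)*(-4)) / -5 = -4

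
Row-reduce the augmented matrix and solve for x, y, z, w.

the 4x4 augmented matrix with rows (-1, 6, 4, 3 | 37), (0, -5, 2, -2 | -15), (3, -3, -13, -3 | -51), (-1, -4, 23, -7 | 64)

Forward elimination on [A|b]:
R3 <- R3 - (-3)*R1:  [  0  15  -1   6  60 ]
R4 <- R4 - (1)*R1:  [   0  -10   19  -10   27 ]
R3 <- R3 - (-3)*R2:  [  0   0   5   0  15 ]
R4 <- R4 - (2)*R2:  [  0   0  15  -6  57 ]
R4 <- R4 - (3)*R3:  [  0   0   0  -6  12 ]
Row echelon form:
[ -1   6  4   3  |   37 ]
[  0  -5  2  -2  |  -15 ]
[  0   0  5   0  |   15 ]
[  0   0  0  -6  |   12 ]
Back-substitution:
w = (12) / -6 = -2
z = (15) / 5 = 3
y = (-15 - (2)*(3) - (-2)*(-2)) / -5 = 5
x = (37 - (6)*(5) - (4)*(3) - (3)*(-2)) / -1 = -1

(-1, 5, 3, -2)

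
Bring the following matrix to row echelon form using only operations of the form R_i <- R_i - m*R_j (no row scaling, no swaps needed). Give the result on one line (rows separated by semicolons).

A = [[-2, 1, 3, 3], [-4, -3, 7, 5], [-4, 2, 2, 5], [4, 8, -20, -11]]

REF = [-2 1 3 3; 0 -5 1 -1; 0 0 -4 -1; 0 0 0 -4]

Forward elimination:
R2 <- R2 - (2)*R1:  [  0  -5   1  -1 ]
R3 <- R3 - (2)*R1:  [  0   0  -4  -1 ]
R4 <- R4 - (-2)*R1:  [   0   10  -14   -5 ]
R4 <- R4 - (-2)*R2:  [   0    0  -12   -7 ]
R4 <- R4 - (3)*R3:  [  0   0   0  -4 ]
Row echelon form:
[ -2   1   3   3 ]
[  0  -5   1  -1 ]
[  0   0  -4  -1 ]
[  0   0   0  -4 ]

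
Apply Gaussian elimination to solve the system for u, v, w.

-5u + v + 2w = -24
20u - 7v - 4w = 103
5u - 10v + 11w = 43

Forward elimination on [A|b]:
R2 <- R2 - (-4)*R1:  [  0  -3   4   7 ]
R3 <- R3 - (-1)*R1:  [  0  -9  13  19 ]
R3 <- R3 - (3)*R2:  [  0   0   1  -2 ]
Row echelon form:
[ -5   1  2  |  -24 ]
[  0  -3  4  |    7 ]
[  0   0  1  |   -2 ]
Back-substitution:
w = (-2) / 1 = -2
v = (7 - (4)*(-2)) / -3 = -5
u = (-24 - (1)*(-5) - (2)*(-2)) / -5 = 3

(3, -5, -2)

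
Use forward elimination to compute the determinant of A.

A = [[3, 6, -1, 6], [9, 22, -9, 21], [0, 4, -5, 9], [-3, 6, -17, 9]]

Forward elimination:
R2 <- R2 - (3)*R1:  [  0   4  -6   3 ]
R4 <- R4 - (-1)*R1:  [   0   12  -18   15 ]
R3 <- R3 - (1)*R2:  [ 0  0  1  6 ]
R4 <- R4 - (3)*R2:  [ 0  0  0  6 ]
Upper-triangular form:
[ 3  6  -1  6 ]
[ 0  4  -6  3 ]
[ 0  0   1  6 ]
[ 0  0   0  6 ]
det(A) = (-1)^0 * (3) * (4) * (1) * (6) = 72  (0 row swaps -> sign +1)

det(A) = 72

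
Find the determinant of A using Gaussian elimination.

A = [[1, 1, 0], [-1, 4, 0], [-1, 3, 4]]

Forward elimination:
R2 <- R2 - (-1)*R1:  [ 0  5  0 ]
R3 <- R3 - (-1)*R1:  [ 0  4  4 ]
R3 <- R3 - (4/5)*R2:  [ 0  0  4 ]
Upper-triangular form:
[ 1  1  0 ]
[ 0  5  0 ]
[ 0  0  4 ]
det(A) = (-1)^0 * (1) * (5) * (4) = 20  (0 row swaps -> sign +1)

det(A) = 20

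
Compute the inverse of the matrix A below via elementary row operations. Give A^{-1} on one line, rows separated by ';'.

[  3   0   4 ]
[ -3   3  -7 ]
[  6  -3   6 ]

inverse = [1/15 4/15 4/15; 8/15 2/15 -1/5; 1/5 -1/5 -1/5]

Gauss-Jordan on [A | I]:
R1 <- (1/3)*R1:  [   1    0  4/3  |  1/3    0    0 ]
R2 <- R2 - (-3)*R1:  [  0   3  -3  |   1   1   0 ]
R3 <- R3 - (6)*R1:  [  0  -3  -2  |  -2   0   1 ]
R2 <- (1/3)*R2:  [   0    1   -1  |  1/3  1/3    0 ]
R3 <- R3 - (-3)*R2:  [  0   0  -5  |  -1   1   1 ]
R3 <- (1/-5)*R3:  [    0     0     1  |   1/5  -1/5  -1/5 ]
R1 <- R1 - (4/3)*R3:  [    1     0     0  |  1/15  4/15  4/15 ]
R2 <- R2 - (-1)*R3:  [    0     1     0  |  8/15  2/15  -1/5 ]
Right block of [I | A^{-1}] is the inverse:
[ 1/15  4/15  4/15 ]
[ 8/15  2/15  -1/5 ]
[  1/5  -1/5  -1/5 ]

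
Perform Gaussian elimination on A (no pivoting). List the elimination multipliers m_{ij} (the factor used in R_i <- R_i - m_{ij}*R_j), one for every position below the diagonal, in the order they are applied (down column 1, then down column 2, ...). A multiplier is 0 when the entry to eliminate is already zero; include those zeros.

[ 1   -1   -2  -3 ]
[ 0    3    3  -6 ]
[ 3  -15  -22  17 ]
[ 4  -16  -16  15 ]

Forward elimination:
R2: entry in column 1 is already 0 -> m_{21} = 0 (no row operation needed)
R3 <- R3 - (3)*R1:  [   0  -12  -16   26 ]
R4 <- R4 - (4)*R1:  [   0  -12   -8   27 ]
R3 <- R3 - (-4)*R2:  [  0   0  -4   2 ]
R4 <- R4 - (-4)*R2:  [ 0  0  4  3 ]
R4 <- R4 - (-1)*R3:  [ 0  0  0  5 ]
Multipliers (in order of application): m_{21} = 0, m_{31} = 3, m_{41} = 4, m_{32} = -4, m_{42} = -4, m_{43} = -1

multipliers: 0, 3, 4, -4, -4, -1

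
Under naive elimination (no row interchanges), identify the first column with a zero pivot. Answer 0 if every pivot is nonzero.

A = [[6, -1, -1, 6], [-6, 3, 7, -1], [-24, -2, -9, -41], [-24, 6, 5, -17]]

Naive forward elimination:
R2 <- R2 - (-1)*R1:  [ 0  2  6  5 ]
R3 <- R3 - (-4)*R1:  [   0   -6  -13  -17 ]
R4 <- R4 - (-4)*R1:  [ 0  2  1  7 ]
R3 <- R3 - (-3)*R2:  [  0   0   5  -2 ]
R4 <- R4 - (1)*R2:  [  0   0  -5   2 ]
R4 <- R4 - (-1)*R3:  [ 0  0  0  0 ]
Matrix at this point:
[ 6  -1  -1   6 ]
[ 0   2   6   5 ]
[ 0   0   5  -2 ]
[ 0   0   0   0 ]
Pivot entry (4,4) in the last row is zero and there are no rows below to swap with -> zero pivot in column 4 (A is singular).

first zero-pivot column = 4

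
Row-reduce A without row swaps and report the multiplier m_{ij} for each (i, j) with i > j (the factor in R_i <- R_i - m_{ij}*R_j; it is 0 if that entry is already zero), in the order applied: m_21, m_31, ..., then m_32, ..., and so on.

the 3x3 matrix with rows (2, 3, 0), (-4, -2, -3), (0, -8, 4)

Forward elimination:
R2 <- R2 - (-2)*R1:  [  0   4  -3 ]
R3: entry in column 1 is already 0 -> m_{31} = 0 (no row operation needed)
R3 <- R3 - (-2)*R2:  [  0   0  -2 ]
Multipliers (in order of application): m_{21} = -2, m_{31} = 0, m_{32} = -2

multipliers: -2, 0, -2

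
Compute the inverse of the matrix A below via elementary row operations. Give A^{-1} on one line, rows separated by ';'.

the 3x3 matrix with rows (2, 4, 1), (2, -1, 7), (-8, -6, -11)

inverse = [-53/50 -19/25 -29/50; 17/25 7/25 6/25; 2/5 2/5 1/5]

Gauss-Jordan on [A | I]:
R1 <- (1/2)*R1:  [   1    2  1/2  |  1/2    0    0 ]
R2 <- R2 - (2)*R1:  [  0  -5   6  |  -1   1   0 ]
R3 <- R3 - (-8)*R1:  [  0  10  -7  |   4   0   1 ]
R2 <- (1/-5)*R2:  [    0     1  -6/5  |   1/5  -1/5     0 ]
R1 <- R1 - (2)*R2:  [     1      0  29/10  |   1/10    2/5      0 ]
R3 <- R3 - (10)*R2:  [ 0  0  5  |  2  2  1 ]
R3 <- (1/5)*R3:  [   0    0    1  |  2/5  2/5  1/5 ]
R1 <- R1 - (29/10)*R3:  [      1       0       0  |  -53/50  -19/25  -29/50 ]
R2 <- R2 - (-6/5)*R3:  [     0      1      0  |  17/25   7/25   6/25 ]
Right block of [I | A^{-1}] is the inverse:
[ -53/50  -19/25  -29/50 ]
[  17/25    7/25    6/25 ]
[    2/5     2/5     1/5 ]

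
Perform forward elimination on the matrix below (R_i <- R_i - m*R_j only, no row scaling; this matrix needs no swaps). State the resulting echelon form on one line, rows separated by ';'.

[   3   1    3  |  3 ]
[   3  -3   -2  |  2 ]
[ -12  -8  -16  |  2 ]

Forward elimination:
R2 <- R2 - (1)*R1:  [  0  -4  -5  -1 ]
R3 <- R3 - (-4)*R1:  [  0  -4  -4  14 ]
R3 <- R3 - (1)*R2:  [  0   0   1  15 ]
Row echelon form:
[ 3   1   3  |   3 ]
[ 0  -4  -5  |  -1 ]
[ 0   0   1  |  15 ]

REF = [3 1 3 3; 0 -4 -5 -1; 0 0 1 15]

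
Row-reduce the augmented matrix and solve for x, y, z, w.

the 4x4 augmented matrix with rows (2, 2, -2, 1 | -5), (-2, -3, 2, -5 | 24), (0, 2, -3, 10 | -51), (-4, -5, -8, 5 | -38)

(0, 1, 1, -5)

Forward elimination on [A|b]:
R2 <- R2 - (-1)*R1:  [  0  -1   0  -4  19 ]
R4 <- R4 - (-2)*R1:  [   0   -1  -12    7  -48 ]
R3 <- R3 - (-2)*R2:  [   0    0   -3    2  -13 ]
R4 <- R4 - (1)*R2:  [   0    0  -12   11  -67 ]
R4 <- R4 - (4)*R3:  [   0    0    0    3  -15 ]
Row echelon form:
[ 2   2  -2   1  |   -5 ]
[ 0  -1   0  -4  |   19 ]
[ 0   0  -3   2  |  -13 ]
[ 0   0   0   3  |  -15 ]
Back-substitution:
w = (-15) / 3 = -5
z = (-13 - (2)*(-5)) / -3 = 1
y = (19 - (-4)*(-5)) / -1 = 1
x = (-5 - (2)*(1) - (-2)*(1) - (1)*(-5)) / 2 = 0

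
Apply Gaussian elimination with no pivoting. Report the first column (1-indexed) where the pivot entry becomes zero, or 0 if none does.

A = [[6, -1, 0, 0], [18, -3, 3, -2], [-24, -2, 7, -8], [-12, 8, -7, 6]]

Naive forward elimination:
R2 <- R2 - (3)*R1:  [  0   0   3  -2 ]
R3 <- R3 - (-4)*R1:  [  0  -6   7  -8 ]
R4 <- R4 - (-2)*R1:  [  0   6  -7   6 ]
Matrix at this point:
[ 6  -1   0   0 ]
[ 0   0   3  -2 ]
[ 0  -6   7  -8 ]
[ 0   6  -7   6 ]
Pivot entry (2,2) is zero but row 3 has -6 in column 2 -> naive elimination stops; a row interchange (e.g. R2 <-> R3) would be required here.

first zero-pivot column = 2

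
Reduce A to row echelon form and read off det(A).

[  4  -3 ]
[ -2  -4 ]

det(A) = -22

Forward elimination:
R2 <- R2 - (-1/2)*R1:  [     0  -11/2 ]
Upper-triangular form:
[ 4     -3 ]
[ 0  -11/2 ]
det(A) = (-1)^0 * (4) * (-11/2) = -22  (0 row swaps -> sign +1)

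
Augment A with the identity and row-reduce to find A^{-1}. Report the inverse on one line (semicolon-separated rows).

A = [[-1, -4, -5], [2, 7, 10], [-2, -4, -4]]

Gauss-Jordan on [A | I]:
R1 <- (1/-1)*R1:  [  1   4   5  |  -1   0   0 ]
R2 <- R2 - (2)*R1:  [  0  -1   0  |   2   1   0 ]
R3 <- R3 - (-2)*R1:  [  0   4   6  |  -2   0   1 ]
R2 <- (1/-1)*R2:  [  0   1   0  |  -2  -1   0 ]
R1 <- R1 - (4)*R2:  [ 1  0  5  |  7  4  0 ]
R3 <- R3 - (4)*R2:  [ 0  0  6  |  6  4  1 ]
R3 <- (1/6)*R3:  [   0    0    1  |    1  2/3  1/6 ]
R1 <- R1 - (5)*R3:  [    1     0     0  |     2   2/3  -5/6 ]
Right block of [I | A^{-1}] is the inverse:
[  2  2/3  -5/6 ]
[ -2   -1     0 ]
[  1  2/3   1/6 ]

inverse = [2 2/3 -5/6; -2 -1 0; 1 2/3 1/6]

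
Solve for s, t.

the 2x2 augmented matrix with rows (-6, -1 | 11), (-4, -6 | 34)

Forward elimination on [A|b]:
R2 <- R2 - (2/3)*R1:  [     0  -16/3   80/3 ]
Row echelon form:
[ -6     -1  |    11 ]
[  0  -16/3  |  80/3 ]
Back-substitution:
t = (80/3) / (-16/3) = -5
s = (11 - (-1)*(-5)) / -6 = -1

(-1, -5)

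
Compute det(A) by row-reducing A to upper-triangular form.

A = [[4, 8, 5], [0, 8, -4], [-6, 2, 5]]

Forward elimination:
R3 <- R3 - (-3/2)*R1:  [    0    14  25/2 ]
R3 <- R3 - (7/4)*R2:  [    0     0  39/2 ]
Upper-triangular form:
[ 4  8     5 ]
[ 0  8    -4 ]
[ 0  0  39/2 ]
det(A) = (-1)^0 * (4) * (8) * (39/2) = 624  (0 row swaps -> sign +1)

det(A) = 624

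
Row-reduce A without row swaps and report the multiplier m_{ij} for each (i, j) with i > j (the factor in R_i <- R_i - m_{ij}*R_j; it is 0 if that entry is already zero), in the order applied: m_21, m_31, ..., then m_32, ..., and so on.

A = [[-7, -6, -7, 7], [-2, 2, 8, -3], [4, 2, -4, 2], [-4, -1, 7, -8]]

Forward elimination:
R2 <- R2 - (2/7)*R1:  [    0  26/7    10    -5 ]
R3 <- R3 - (-4/7)*R1:  [     0  -10/7     -8      6 ]
R4 <- R4 - (4/7)*R1:  [    0  17/7    11   -12 ]
R3 <- R3 - (-5/13)*R2:  [      0       0  -54/13   53/13 ]
R4 <- R4 - (17/26)*R2:  [       0        0    58/13  -227/26 ]
R4 <- R4 - (-29/27)*R3:  [       0        0        0  -235/54 ]
Multipliers (in order of application): m_{21} = 2/7, m_{31} = -4/7, m_{41} = 4/7, m_{32} = -5/13, m_{42} = 17/26, m_{43} = -29/27

multipliers: 2/7, -4/7, 4/7, -5/13, 17/26, -29/27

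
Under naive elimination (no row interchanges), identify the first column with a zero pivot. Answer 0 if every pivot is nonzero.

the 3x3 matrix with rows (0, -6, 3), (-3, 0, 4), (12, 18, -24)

first zero-pivot column = 1

Naive forward elimination:
Pivot entry (1,1) is zero but row 2 has -3 in column 1 -> naive elimination stops; a row interchange (e.g. R1 <-> R2) would be required here.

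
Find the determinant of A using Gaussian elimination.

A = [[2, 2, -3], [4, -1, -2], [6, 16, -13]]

Forward elimination:
R2 <- R2 - (2)*R1:  [  0  -5   4 ]
R3 <- R3 - (3)*R1:  [  0  10  -4 ]
R3 <- R3 - (-2)*R2:  [ 0  0  4 ]
Upper-triangular form:
[ 2   2  -3 ]
[ 0  -5   4 ]
[ 0   0   4 ]
det(A) = (-1)^0 * (2) * (-5) * (4) = -40  (0 row swaps -> sign +1)

det(A) = -40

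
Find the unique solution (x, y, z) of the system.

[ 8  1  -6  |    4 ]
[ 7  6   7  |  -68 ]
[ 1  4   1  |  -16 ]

Forward elimination on [A|b]:
R2 <- R2 - (7/8)*R1:  [      0    41/8    49/4  -143/2 ]
R3 <- R3 - (1/8)*R1:  [     0   31/8    7/4  -33/2 ]
R3 <- R3 - (31/41)*R2:  [       0        0  -308/41  1540/41 ]
Row echelon form:
[ 8     1       -6  |        4 ]
[ 0  41/8     49/4  |   -143/2 ]
[ 0     0  -308/41  |  1540/41 ]
Back-substitution:
z = (1540/41) / (-308/41) = -5
y = (-143/2 - (49/4)*(-5)) / (41/8) = -2
x = (4 - (1)*(-2) - (-6)*(-5)) / 8 = -3

(-3, -2, -5)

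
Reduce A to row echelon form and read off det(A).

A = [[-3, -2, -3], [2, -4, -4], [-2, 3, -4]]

Forward elimination:
R2 <- R2 - (-2/3)*R1:  [     0  -16/3     -6 ]
R3 <- R3 - (2/3)*R1:  [    0  13/3    -2 ]
R3 <- R3 - (-13/16)*R2:  [     0      0  -55/8 ]
Upper-triangular form:
[ -3     -2     -3 ]
[  0  -16/3     -6 ]
[  0      0  -55/8 ]
det(A) = (-1)^0 * (-3) * (-16/3) * (-55/8) = -110  (0 row swaps -> sign +1)

det(A) = -110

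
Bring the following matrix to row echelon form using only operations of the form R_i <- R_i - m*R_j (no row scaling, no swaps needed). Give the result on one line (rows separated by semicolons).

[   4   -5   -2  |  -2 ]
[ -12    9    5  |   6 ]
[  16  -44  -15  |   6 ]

REF = [4 -5 -2 -2; 0 -6 -1 0; 0 0 -3 14]

Forward elimination:
R2 <- R2 - (-3)*R1:  [  0  -6  -1   0 ]
R3 <- R3 - (4)*R1:  [   0  -24   -7   14 ]
R3 <- R3 - (4)*R2:  [  0   0  -3  14 ]
Row echelon form:
[ 4  -5  -2  |  -2 ]
[ 0  -6  -1  |   0 ]
[ 0   0  -3  |  14 ]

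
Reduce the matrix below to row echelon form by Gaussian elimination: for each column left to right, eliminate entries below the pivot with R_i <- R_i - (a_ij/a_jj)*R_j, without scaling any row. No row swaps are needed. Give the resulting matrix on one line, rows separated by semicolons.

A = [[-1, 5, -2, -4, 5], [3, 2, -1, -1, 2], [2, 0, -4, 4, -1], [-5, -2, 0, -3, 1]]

Forward elimination:
R2 <- R2 - (-3)*R1:  [   0   17   -7  -13   17 ]
R3 <- R3 - (-2)*R1:  [  0  10  -8  -4   9 ]
R4 <- R4 - (5)*R1:  [   0  -27   10   17  -24 ]
R3 <- R3 - (10/17)*R2:  [      0       0  -66/17   62/17      -1 ]
R4 <- R4 - (-27/17)*R2:  [      0       0  -19/17  -62/17       3 ]
R4 <- R4 - (19/66)*R3:  [       0        0        0  -155/33   217/66 ]
Row echelon form:
[ -1   5      -2       -4       5 ]
[  0  17      -7      -13      17 ]
[  0   0  -66/17    62/17      -1 ]
[  0   0       0  -155/33  217/66 ]

REF = [-1 5 -2 -4 5; 0 17 -7 -13 17; 0 0 -66/17 62/17 -1; 0 0 0 -155/33 217/66]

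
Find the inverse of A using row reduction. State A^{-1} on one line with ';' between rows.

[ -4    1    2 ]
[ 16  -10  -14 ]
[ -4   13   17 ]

Gauss-Jordan on [A | I]:
R1 <- (1/-4)*R1:  [    1  -1/4  -1/2  |  -1/4     0     0 ]
R2 <- R2 - (16)*R1:  [  0  -6  -6  |   4   1   0 ]
R3 <- R3 - (-4)*R1:  [  0  12  15  |  -1   0   1 ]
R2 <- (1/-6)*R2:  [    0     1     1  |  -2/3  -1/6     0 ]
R1 <- R1 - (-1/4)*R2:  [     1      0   -1/4  |  -5/12  -1/24      0 ]
R3 <- R3 - (12)*R2:  [ 0  0  3  |  7  2  1 ]
R3 <- (1/3)*R3:  [   0    0    1  |  7/3  2/3  1/3 ]
R1 <- R1 - (-1/4)*R3:  [    1     0     0  |   1/6   1/8  1/12 ]
R2 <- R2 - (1)*R3:  [    0     1     0  |    -3  -5/6  -1/3 ]
Right block of [I | A^{-1}] is the inverse:
[ 1/6   1/8  1/12 ]
[  -3  -5/6  -1/3 ]
[ 7/3   2/3   1/3 ]

inverse = [1/6 1/8 1/12; -3 -5/6 -1/3; 7/3 2/3 1/3]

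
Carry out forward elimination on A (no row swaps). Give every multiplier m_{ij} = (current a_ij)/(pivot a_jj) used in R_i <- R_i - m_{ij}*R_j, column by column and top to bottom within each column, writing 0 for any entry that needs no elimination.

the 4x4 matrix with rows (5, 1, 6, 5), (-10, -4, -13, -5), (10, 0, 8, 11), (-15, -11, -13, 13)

Forward elimination:
R2 <- R2 - (-2)*R1:  [  0  -2  -1   5 ]
R3 <- R3 - (2)*R1:  [  0  -2  -4   1 ]
R4 <- R4 - (-3)*R1:  [  0  -8   5  28 ]
R3 <- R3 - (1)*R2:  [  0   0  -3  -4 ]
R4 <- R4 - (4)*R2:  [ 0  0  9  8 ]
R4 <- R4 - (-3)*R3:  [  0   0   0  -4 ]
Multipliers (in order of application): m_{21} = -2, m_{31} = 2, m_{41} = -3, m_{32} = 1, m_{42} = 4, m_{43} = -3

multipliers: -2, 2, -3, 1, 4, -3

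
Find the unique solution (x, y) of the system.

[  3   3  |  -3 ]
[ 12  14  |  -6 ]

(-4, 3)

Forward elimination on [A|b]:
R2 <- R2 - (4)*R1:  [ 0  2  6 ]
Row echelon form:
[ 3  3  |  -3 ]
[ 0  2  |   6 ]
Back-substitution:
y = (6) / 2 = 3
x = (-3 - (3)*(3)) / 3 = -4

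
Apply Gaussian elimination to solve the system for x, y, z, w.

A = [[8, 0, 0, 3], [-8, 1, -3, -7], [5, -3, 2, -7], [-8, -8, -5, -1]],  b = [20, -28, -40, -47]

Forward elimination on [A|b]:
R2 <- R2 - (-1)*R1:  [  0   1  -3  -4  -8 ]
R3 <- R3 - (5/8)*R1:  [      0      -3       2   -71/8  -105/2 ]
R4 <- R4 - (-1)*R1:  [   0   -8   -5    2  -27 ]
R3 <- R3 - (-3)*R2:  [      0       0      -7  -167/8  -153/2 ]
R4 <- R4 - (-8)*R2:  [   0    0  -29  -30  -91 ]
R4 <- R4 - (29/7)*R3:  [       0        0        0  3163/56  3163/14 ]
Row echelon form:
[ 8  0   0        3  |       20 ]
[ 0  1  -3       -4  |       -8 ]
[ 0  0  -7   -167/8  |   -153/2 ]
[ 0  0   0  3163/56  |  3163/14 ]
Back-substitution:
w = (3163/14) / (3163/56) = 4
z = (-153/2 - (-167/8)*(4)) / -7 = -1
y = (-8 - (-3)*(-1) - (-4)*(4)) / 1 = 5
x = (20 - (3)*(4)) / 8 = 1

(1, 5, -1, 4)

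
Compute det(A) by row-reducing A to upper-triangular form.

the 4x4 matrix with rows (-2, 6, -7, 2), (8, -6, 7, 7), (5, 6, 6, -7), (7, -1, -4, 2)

det(A) = 7215

Forward elimination:
R2 <- R2 - (-4)*R1:  [   0   18  -21   15 ]
R3 <- R3 - (-5/2)*R1:  [     0     21  -23/2     -2 ]
R4 <- R4 - (-7/2)*R1:  [     0     20  -57/2      9 ]
R3 <- R3 - (7/6)*R2:  [     0      0     13  -39/2 ]
R4 <- R4 - (10/9)*R2:  [     0      0  -31/6  -23/3 ]
R4 <- R4 - (-31/78)*R3:  [       0        0        0  -185/12 ]
Upper-triangular form:
[ -2   6   -7        2 ]
[  0  18  -21       15 ]
[  0   0   13    -39/2 ]
[  0   0    0  -185/12 ]
det(A) = (-1)^0 * (-2) * (18) * (13) * (-185/12) = 7215  (0 row swaps -> sign +1)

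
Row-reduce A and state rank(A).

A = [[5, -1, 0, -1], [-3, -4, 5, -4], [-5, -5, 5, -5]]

rank(A) = 3

Row reduction:
R2 <- R2 - (-3/5)*R1:  [     0  -23/5      5  -23/5 ]
R3 <- R3 - (-1)*R1:  [  0  -6   5  -6 ]
R3 <- R3 - (30/23)*R2:  [      0       0  -35/23       0 ]
Row echelon form:
[ 5     -1       0     -1 ]
[ 0  -23/5       5  -23/5 ]
[ 0      0  -35/23      0 ]
Nonzero rows / pivot columns: 3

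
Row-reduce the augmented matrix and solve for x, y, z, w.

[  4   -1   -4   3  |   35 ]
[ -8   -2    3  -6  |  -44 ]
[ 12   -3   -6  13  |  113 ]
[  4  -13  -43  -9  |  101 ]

(2, -4, -2, 5)

Forward elimination on [A|b]:
R2 <- R2 - (-2)*R1:  [  0  -4  -5   0  26 ]
R3 <- R3 - (3)*R1:  [ 0  0  6  4  8 ]
R4 <- R4 - (1)*R1:  [   0  -12  -39  -12   66 ]
R4 <- R4 - (3)*R2:  [   0    0  -24  -12  -12 ]
R4 <- R4 - (-4)*R3:  [  0   0   0   4  20 ]
Row echelon form:
[ 4  -1  -4  3  |  35 ]
[ 0  -4  -5  0  |  26 ]
[ 0   0   6  4  |   8 ]
[ 0   0   0  4  |  20 ]
Back-substitution:
w = (20) / 4 = 5
z = (8 - (4)*(5)) / 6 = -2
y = (26 - (-5)*(-2)) / -4 = -4
x = (35 - (-1)*(-4) - (-4)*(-2) - (3)*(5)) / 4 = 2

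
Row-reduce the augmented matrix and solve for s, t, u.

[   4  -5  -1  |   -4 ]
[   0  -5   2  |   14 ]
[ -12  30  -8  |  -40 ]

Forward elimination on [A|b]:
R3 <- R3 - (-3)*R1:  [   0   15  -11  -52 ]
R3 <- R3 - (-3)*R2:  [   0    0   -5  -10 ]
Row echelon form:
[ 4  -5  -1  |   -4 ]
[ 0  -5   2  |   14 ]
[ 0   0  -5  |  -10 ]
Back-substitution:
u = (-10) / -5 = 2
t = (14 - (2)*(2)) / -5 = -2
s = (-4 - (-5)*(-2) - (-1)*(2)) / 4 = -3

(-3, -2, 2)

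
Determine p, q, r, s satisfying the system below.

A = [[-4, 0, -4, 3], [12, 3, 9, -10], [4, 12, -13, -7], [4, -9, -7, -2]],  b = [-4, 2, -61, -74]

Forward elimination on [A|b]:
R2 <- R2 - (-3)*R1:  [   0    3   -3   -1  -10 ]
R3 <- R3 - (-1)*R1:  [   0   12  -17   -4  -65 ]
R4 <- R4 - (-1)*R1:  [   0   -9  -11    1  -78 ]
R3 <- R3 - (4)*R2:  [   0    0   -5    0  -25 ]
R4 <- R4 - (-3)*R2:  [    0     0   -20    -2  -108 ]
R4 <- R4 - (4)*R3:  [  0   0   0  -2  -8 ]
Row echelon form:
[ -4  0  -4   3  |   -4 ]
[  0  3  -3  -1  |  -10 ]
[  0  0  -5   0  |  -25 ]
[  0  0   0  -2  |   -8 ]
Back-substitution:
s = (-8) / -2 = 4
r = (-25) / -5 = 5
q = (-10 - (-3)*(5) - (-1)*(4)) / 3 = 3
p = (-4 - (-4)*(5) - (3)*(4)) / -4 = -1

(-1, 3, 5, 4)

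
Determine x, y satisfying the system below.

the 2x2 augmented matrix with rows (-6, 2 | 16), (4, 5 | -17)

(-3, -1)

Forward elimination on [A|b]:
R2 <- R2 - (-2/3)*R1:  [     0   19/3  -19/3 ]
Row echelon form:
[ -6     2  |     16 ]
[  0  19/3  |  -19/3 ]
Back-substitution:
y = (-19/3) / (19/3) = -1
x = (16 - (2)*(-1)) / -6 = -3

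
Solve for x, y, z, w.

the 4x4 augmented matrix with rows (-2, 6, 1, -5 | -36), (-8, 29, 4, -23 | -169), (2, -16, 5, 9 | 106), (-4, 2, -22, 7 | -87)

(2, -2, 5, 5)

Forward elimination on [A|b]:
R2 <- R2 - (4)*R1:  [   0    5    0   -3  -25 ]
R3 <- R3 - (-1)*R1:  [   0  -10    6    4   70 ]
R4 <- R4 - (2)*R1:  [   0  -10  -24   17  -15 ]
R3 <- R3 - (-2)*R2:  [  0   0   6  -2  20 ]
R4 <- R4 - (-2)*R2:  [   0    0  -24   11  -65 ]
R4 <- R4 - (-4)*R3:  [  0   0   0   3  15 ]
Row echelon form:
[ -2  6  1  -5  |  -36 ]
[  0  5  0  -3  |  -25 ]
[  0  0  6  -2  |   20 ]
[  0  0  0   3  |   15 ]
Back-substitution:
w = (15) / 3 = 5
z = (20 - (-2)*(5)) / 6 = 5
y = (-25 - (-3)*(5)) / 5 = -2
x = (-36 - (6)*(-2) - (1)*(5) - (-5)*(5)) / -2 = 2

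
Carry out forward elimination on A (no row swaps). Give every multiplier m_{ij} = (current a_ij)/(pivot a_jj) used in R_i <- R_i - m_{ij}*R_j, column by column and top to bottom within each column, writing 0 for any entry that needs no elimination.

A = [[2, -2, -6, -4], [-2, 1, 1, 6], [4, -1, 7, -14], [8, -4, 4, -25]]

Forward elimination:
R2 <- R2 - (-1)*R1:  [  0  -1  -5   2 ]
R3 <- R3 - (2)*R1:  [  0   3  19  -6 ]
R4 <- R4 - (4)*R1:  [  0   4  28  -9 ]
R3 <- R3 - (-3)*R2:  [ 0  0  4  0 ]
R4 <- R4 - (-4)*R2:  [  0   0   8  -1 ]
R4 <- R4 - (2)*R3:  [  0   0   0  -1 ]
Multipliers (in order of application): m_{21} = -1, m_{31} = 2, m_{41} = 4, m_{32} = -3, m_{42} = -4, m_{43} = 2

multipliers: -1, 2, 4, -3, -4, 2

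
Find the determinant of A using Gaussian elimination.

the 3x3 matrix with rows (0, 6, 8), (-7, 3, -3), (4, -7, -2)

det(A) = 140

Forward elimination:
R1 <-> R2   (pivot in column 1 was zero)
[ -7   3  -3 ]
[  0   6   8 ]
[  4  -7  -2 ]
R3 <- R3 - (-4/7)*R1:  [     0  -37/7  -26/7 ]
R3 <- R3 - (-37/42)*R2:  [    0     0  10/3 ]
Upper-triangular form:
[ -7  3    -3 ]
[  0  6     8 ]
[  0  0  10/3 ]
det(A) = (-1)^1 * (-7) * (6) * (10/3) = 140  (1 row swap -> sign -1)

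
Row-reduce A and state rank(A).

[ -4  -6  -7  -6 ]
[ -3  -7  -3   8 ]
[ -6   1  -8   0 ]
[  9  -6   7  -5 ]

Row reduction:
R2 <- R2 - (3/4)*R1:  [    0  -5/2   9/4  25/2 ]
R3 <- R3 - (3/2)*R1:  [   0   10  5/2    9 ]
R4 <- R4 - (-9/4)*R1:  [     0  -39/2  -35/4  -37/2 ]
R3 <- R3 - (-4)*R2:  [    0     0  23/2    59 ]
R4 <- R4 - (39/5)*R2:  [       0        0  -263/10     -116 ]
R4 <- R4 - (-263/115)*R3:  [        0         0         0  2177/115 ]
Row echelon form:
[ -4    -6    -7        -6 ]
[  0  -5/2   9/4      25/2 ]
[  0     0  23/2        59 ]
[  0     0     0  2177/115 ]
Nonzero rows / pivot columns: 4

rank(A) = 4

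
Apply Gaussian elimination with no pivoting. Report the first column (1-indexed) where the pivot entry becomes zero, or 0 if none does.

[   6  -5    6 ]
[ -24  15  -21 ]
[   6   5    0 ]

first zero-pivot column = 3

Naive forward elimination:
R2 <- R2 - (-4)*R1:  [  0  -5   3 ]
R3 <- R3 - (1)*R1:  [  0  10  -6 ]
R3 <- R3 - (-2)*R2:  [ 0  0  0 ]
Matrix at this point:
[ 6  -5  6 ]
[ 0  -5  3 ]
[ 0   0  0 ]
Pivot entry (3,3) in the last row is zero and there are no rows below to swap with -> zero pivot in column 3 (A is singular).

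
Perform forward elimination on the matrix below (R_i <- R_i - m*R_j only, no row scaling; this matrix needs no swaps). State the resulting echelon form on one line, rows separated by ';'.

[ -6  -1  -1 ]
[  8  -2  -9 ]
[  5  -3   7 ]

Forward elimination:
R2 <- R2 - (-4/3)*R1:  [     0  -10/3  -31/3 ]
R3 <- R3 - (-5/6)*R1:  [     0  -23/6   37/6 ]
R3 <- R3 - (23/20)*R2:  [      0       0  361/20 ]
Row echelon form:
[ -6     -1      -1 ]
[  0  -10/3   -31/3 ]
[  0      0  361/20 ]

REF = [-6 -1 -1; 0 -10/3 -31/3; 0 0 361/20]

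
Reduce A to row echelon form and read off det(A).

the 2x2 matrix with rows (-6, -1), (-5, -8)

Forward elimination:
R2 <- R2 - (5/6)*R1:  [     0  -43/6 ]
Upper-triangular form:
[ -6     -1 ]
[  0  -43/6 ]
det(A) = (-1)^0 * (-6) * (-43/6) = 43  (0 row swaps -> sign +1)

det(A) = 43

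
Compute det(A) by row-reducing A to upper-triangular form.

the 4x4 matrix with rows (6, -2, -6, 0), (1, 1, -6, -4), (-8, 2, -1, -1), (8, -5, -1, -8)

Forward elimination:
R2 <- R2 - (1/6)*R1:  [   0  4/3   -5   -4 ]
R3 <- R3 - (-4/3)*R1:  [    0  -2/3    -9    -1 ]
R4 <- R4 - (4/3)*R1:  [    0  -7/3     7    -8 ]
R3 <- R3 - (-1/2)*R2:  [     0      0  -23/2     -3 ]
R4 <- R4 - (-7/4)*R2:  [    0     0  -7/4   -15 ]
R4 <- R4 - (7/46)*R3:  [       0        0        0  -669/46 ]
Upper-triangular form:
[ 6   -2     -6        0 ]
[ 0  4/3     -5       -4 ]
[ 0    0  -23/2       -3 ]
[ 0    0      0  -669/46 ]
det(A) = (-1)^0 * (6) * (4/3) * (-23/2) * (-669/46) = 1338  (0 row swaps -> sign +1)

det(A) = 1338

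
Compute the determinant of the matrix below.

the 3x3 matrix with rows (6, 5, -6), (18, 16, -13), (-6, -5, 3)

det(A) = -18

Forward elimination:
R2 <- R2 - (3)*R1:  [ 0  1  5 ]
R3 <- R3 - (-1)*R1:  [  0   0  -3 ]
Upper-triangular form:
[ 6  5  -6 ]
[ 0  1   5 ]
[ 0  0  -3 ]
det(A) = (-1)^0 * (6) * (1) * (-3) = -18  (0 row swaps -> sign +1)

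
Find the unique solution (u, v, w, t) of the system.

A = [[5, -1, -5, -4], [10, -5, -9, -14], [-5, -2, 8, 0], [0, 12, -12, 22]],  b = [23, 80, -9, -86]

(-5, -3, -5, -5)

Forward elimination on [A|b]:
R2 <- R2 - (2)*R1:  [  0  -3   1  -6  34 ]
R3 <- R3 - (-1)*R1:  [  0  -3   3  -4  14 ]
R3 <- R3 - (1)*R2:  [   0    0    2    2  -20 ]
R4 <- R4 - (-4)*R2:  [  0   0  -8  -2  50 ]
R4 <- R4 - (-4)*R3:  [   0    0    0    6  -30 ]
Row echelon form:
[ 5  -1  -5  -4  |   23 ]
[ 0  -3   1  -6  |   34 ]
[ 0   0   2   2  |  -20 ]
[ 0   0   0   6  |  -30 ]
Back-substitution:
t = (-30) / 6 = -5
w = (-20 - (2)*(-5)) / 2 = -5
v = (34 - (1)*(-5) - (-6)*(-5)) / -3 = -3
u = (23 - (-1)*(-3) - (-5)*(-5) - (-4)*(-5)) / 5 = -5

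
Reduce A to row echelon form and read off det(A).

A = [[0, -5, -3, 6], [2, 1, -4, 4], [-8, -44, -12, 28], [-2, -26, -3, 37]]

det(A) = -120

Forward elimination:
R1 <-> R2   (pivot in column 1 was zero)
[  2    1   -4   4 ]
[  0   -5   -3   6 ]
[ -8  -44  -12  28 ]
[ -2  -26   -3  37 ]
R3 <- R3 - (-4)*R1:  [   0  -40  -28   44 ]
R4 <- R4 - (-1)*R1:  [   0  -25   -7   41 ]
R3 <- R3 - (8)*R2:  [  0   0  -4  -4 ]
R4 <- R4 - (5)*R2:  [  0   0   8  11 ]
R4 <- R4 - (-2)*R3:  [ 0  0  0  3 ]
Upper-triangular form:
[ 2   1  -4   4 ]
[ 0  -5  -3   6 ]
[ 0   0  -4  -4 ]
[ 0   0   0   3 ]
det(A) = (-1)^1 * (2) * (-5) * (-4) * (3) = -120  (1 row swap -> sign -1)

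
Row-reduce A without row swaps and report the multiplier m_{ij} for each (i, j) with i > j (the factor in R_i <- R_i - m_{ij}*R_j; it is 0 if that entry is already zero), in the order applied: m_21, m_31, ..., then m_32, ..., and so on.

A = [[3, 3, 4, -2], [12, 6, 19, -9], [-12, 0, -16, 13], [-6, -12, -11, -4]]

multipliers: 4, -4, -2, -2, 1, -1

Forward elimination:
R2 <- R2 - (4)*R1:  [  0  -6   3  -1 ]
R3 <- R3 - (-4)*R1:  [  0  12   0   5 ]
R4 <- R4 - (-2)*R1:  [  0  -6  -3  -8 ]
R3 <- R3 - (-2)*R2:  [ 0  0  6  3 ]
R4 <- R4 - (1)*R2:  [  0   0  -6  -7 ]
R4 <- R4 - (-1)*R3:  [  0   0   0  -4 ]
Multipliers (in order of application): m_{21} = 4, m_{31} = -4, m_{41} = -2, m_{32} = -2, m_{42} = 1, m_{43} = -1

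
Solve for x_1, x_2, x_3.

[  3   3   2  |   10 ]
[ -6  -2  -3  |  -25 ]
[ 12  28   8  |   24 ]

Forward elimination on [A|b]:
R2 <- R2 - (-2)*R1:  [  0   4   1  -5 ]
R3 <- R3 - (4)*R1:  [   0   16    0  -16 ]
R3 <- R3 - (4)*R2:  [  0   0  -4   4 ]
Row echelon form:
[ 3  3   2  |  10 ]
[ 0  4   1  |  -5 ]
[ 0  0  -4  |   4 ]
Back-substitution:
x_3 = (4) / -4 = -1
x_2 = (-5 - (1)*(-1)) / 4 = -1
x_1 = (10 - (3)*(-1) - (2)*(-1)) / 3 = 5

(5, -1, -1)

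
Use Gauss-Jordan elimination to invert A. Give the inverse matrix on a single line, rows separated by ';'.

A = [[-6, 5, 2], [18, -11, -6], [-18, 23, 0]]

inverse = [23/24 23/72 -1/18; 3/4 1/4 0; 3/2 1/3 -1/6]

Gauss-Jordan on [A | I]:
R1 <- (1/-6)*R1:  [    1  -5/6  -1/3  |  -1/6     0     0 ]
R2 <- R2 - (18)*R1:  [ 0  4  0  |  3  1  0 ]
R3 <- R3 - (-18)*R1:  [  0   8  -6  |  -3   0   1 ]
R2 <- (1/4)*R2:  [   0    1    0  |  3/4  1/4    0 ]
R1 <- R1 - (-5/6)*R2:  [     1      0   -1/3  |  11/24   5/24      0 ]
R3 <- R3 - (8)*R2:  [  0   0  -6  |  -9  -2   1 ]
R3 <- (1/-6)*R3:  [    0     0     1  |   3/2   1/3  -1/6 ]
R1 <- R1 - (-1/3)*R3:  [     1      0      0  |  23/24  23/72  -1/18 ]
Right block of [I | A^{-1}] is the inverse:
[ 23/24  23/72  -1/18 ]
[   3/4    1/4      0 ]
[   3/2    1/3   -1/6 ]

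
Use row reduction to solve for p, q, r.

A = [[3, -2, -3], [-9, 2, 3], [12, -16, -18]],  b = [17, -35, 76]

(3, 2, -4)

Forward elimination on [A|b]:
R2 <- R2 - (-3)*R1:  [  0  -4  -6  16 ]
R3 <- R3 - (4)*R1:  [  0  -8  -6   8 ]
R3 <- R3 - (2)*R2:  [   0    0    6  -24 ]
Row echelon form:
[ 3  -2  -3  |   17 ]
[ 0  -4  -6  |   16 ]
[ 0   0   6  |  -24 ]
Back-substitution:
r = (-24) / 6 = -4
q = (16 - (-6)*(-4)) / -4 = 2
p = (17 - (-2)*(2) - (-3)*(-4)) / 3 = 3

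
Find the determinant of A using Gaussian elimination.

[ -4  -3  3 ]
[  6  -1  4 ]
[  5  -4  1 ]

det(A) = -159

Forward elimination:
R2 <- R2 - (-3/2)*R1:  [     0  -11/2   17/2 ]
R3 <- R3 - (-5/4)*R1:  [     0  -31/4   19/4 ]
R3 <- R3 - (31/22)*R2:  [       0        0  -159/22 ]
Upper-triangular form:
[ -4     -3        3 ]
[  0  -11/2     17/2 ]
[  0      0  -159/22 ]
det(A) = (-1)^0 * (-4) * (-11/2) * (-159/22) = -159  (0 row swaps -> sign +1)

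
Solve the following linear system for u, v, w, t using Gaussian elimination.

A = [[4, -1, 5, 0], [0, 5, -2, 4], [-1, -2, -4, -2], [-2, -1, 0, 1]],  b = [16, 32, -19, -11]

Forward elimination on [A|b]:
R3 <- R3 - (-1/4)*R1:  [     0   -9/4  -11/4     -2    -15 ]
R4 <- R4 - (-1/2)*R1:  [    0  -3/2   5/2     1    -3 ]
R3 <- R3 - (-9/20)*R2:  [      0       0  -73/20    -1/5    -3/5 ]
R4 <- R4 - (-3/10)*R2:  [     0      0  19/10   11/5   33/5 ]
R4 <- R4 - (-38/73)*R3:  [      0       0       0  153/73  459/73 ]
Row echelon form:
[ 4  -1       5       0  |      16 ]
[ 0   5      -2       4  |      32 ]
[ 0   0  -73/20    -1/5  |    -3/5 ]
[ 0   0       0  153/73  |  459/73 ]
Back-substitution:
t = (459/73) / (153/73) = 3
w = (-3/5 - (-1/5)*(3)) / (-73/20) = 0
v = (32 - (-2)*(0) - (4)*(3)) / 5 = 4
u = (16 - (-1)*(4) - (5)*(0)) / 4 = 5

(5, 4, 0, 3)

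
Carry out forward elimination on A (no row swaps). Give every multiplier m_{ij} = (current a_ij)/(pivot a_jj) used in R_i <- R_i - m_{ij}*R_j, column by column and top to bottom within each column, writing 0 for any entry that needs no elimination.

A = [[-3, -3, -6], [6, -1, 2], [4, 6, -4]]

multipliers: -2, -4/3, -2/7

Forward elimination:
R2 <- R2 - (-2)*R1:  [   0   -7  -10 ]
R3 <- R3 - (-4/3)*R1:  [   0    2  -12 ]
R3 <- R3 - (-2/7)*R2:  [      0       0  -104/7 ]
Multipliers (in order of application): m_{21} = -2, m_{31} = -4/3, m_{32} = -2/7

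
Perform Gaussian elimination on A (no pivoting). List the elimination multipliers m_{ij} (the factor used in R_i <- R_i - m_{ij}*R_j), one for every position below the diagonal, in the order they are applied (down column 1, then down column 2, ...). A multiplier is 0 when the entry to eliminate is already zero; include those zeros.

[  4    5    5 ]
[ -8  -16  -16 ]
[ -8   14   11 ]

multipliers: -2, -2, -4

Forward elimination:
R2 <- R2 - (-2)*R1:  [  0  -6  -6 ]
R3 <- R3 - (-2)*R1:  [  0  24  21 ]
R3 <- R3 - (-4)*R2:  [  0   0  -3 ]
Multipliers (in order of application): m_{21} = -2, m_{31} = -2, m_{32} = -4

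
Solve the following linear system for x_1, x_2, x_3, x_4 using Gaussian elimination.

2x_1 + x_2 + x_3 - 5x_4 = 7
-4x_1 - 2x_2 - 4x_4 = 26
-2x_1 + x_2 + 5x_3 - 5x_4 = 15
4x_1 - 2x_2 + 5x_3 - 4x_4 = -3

Forward elimination on [A|b]:
R2 <- R2 - (-2)*R1:  [   0    0    2  -14   40 ]
R3 <- R3 - (-1)*R1:  [   0    2    6  -10   22 ]
R4 <- R4 - (2)*R1:  [   0   -4    3    6  -17 ]
R2 <-> R3   (pivot in column 2 was zero)
[ 2   1  1   -5    7 ]
[ 0   2  6  -10   22 ]
[ 0   0  2  -14   40 ]
[ 0  -4  3    6  -17 ]
R4 <- R4 - (-2)*R2:  [   0    0   15  -14   27 ]
R4 <- R4 - (15/2)*R3:  [    0     0     0    91  -273 ]
Row echelon form:
[ 2  1  1   -5  |     7 ]
[ 0  2  6  -10  |    22 ]
[ 0  0  2  -14  |    40 ]
[ 0  0  0   91  |  -273 ]
Back-substitution:
x_4 = (-273) / 91 = -3
x_3 = (40 - (-14)*(-3)) / 2 = -1
x_2 = (22 - (6)*(-1) - (-10)*(-3)) / 2 = -1
x_1 = (7 - (1)*(-1) - (1)*(-1) - (-5)*(-3)) / 2 = -3

(-3, -1, -1, -3)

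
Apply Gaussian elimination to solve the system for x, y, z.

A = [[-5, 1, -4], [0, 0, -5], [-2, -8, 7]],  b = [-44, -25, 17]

Forward elimination on [A|b]:
R3 <- R3 - (2/5)*R1:  [     0  -42/5   43/5  173/5 ]
R2 <-> R3   (pivot in column 2 was zero)
[ -5      1    -4    -44 ]
[  0  -42/5  43/5  173/5 ]
[  0      0    -5    -25 ]
Row echelon form:
[ -5      1    -4  |    -44 ]
[  0  -42/5  43/5  |  173/5 ]
[  0      0    -5  |    -25 ]
Back-substitution:
z = (-25) / -5 = 5
y = (173/5 - (43/5)*(5)) / (-42/5) = 1
x = (-44 - (1)*(1) - (-4)*(5)) / -5 = 5

(5, 1, 5)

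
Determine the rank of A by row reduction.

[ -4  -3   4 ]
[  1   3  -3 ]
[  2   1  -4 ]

Row reduction:
R2 <- R2 - (-1/4)*R1:  [   0  9/4   -2 ]
R3 <- R3 - (-1/2)*R1:  [    0  -1/2    -2 ]
R3 <- R3 - (-2/9)*R2:  [     0      0  -22/9 ]
Row echelon form:
[ -4   -3      4 ]
[  0  9/4     -2 ]
[  0    0  -22/9 ]
Nonzero rows / pivot columns: 3

rank(A) = 3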